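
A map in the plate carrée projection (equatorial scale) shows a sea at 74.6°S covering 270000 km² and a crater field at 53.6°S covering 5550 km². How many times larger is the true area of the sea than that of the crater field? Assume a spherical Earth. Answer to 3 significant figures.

Plate carrée has h = 1 and k = sec φ, giving areal scale sec φ; true area = (apparent area) · cos φ.
True area of sea: 270000 × cos(74.6°) = 270000 × 0.2656 = 71700 km².
True area of crater field: 5550 × cos(53.6°) = 5550 × 0.5934 = 3293 km².
Ratio = 71700 / 3293 ≈ 21.8.

21.8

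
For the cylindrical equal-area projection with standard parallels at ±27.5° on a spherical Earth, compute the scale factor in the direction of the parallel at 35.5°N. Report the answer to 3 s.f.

For cylindrical equal-area with standard parallel φ₀, h = cos φ / cos φ₀ and k = cos φ₀ / cos φ, so h·k = 1.
k = cos 27.5° / cos 35.5° = 0.8870/0.8141 = 1.090.

1.09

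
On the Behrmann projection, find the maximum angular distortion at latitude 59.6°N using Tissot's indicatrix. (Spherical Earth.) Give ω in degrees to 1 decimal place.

Behrmann is a cylindrical equal-area projection with standard parallels at ±30°. Cylindrical equal-area (φ₀ = 30°): h = cos φ / cos 30° along meridians, k = cos 30° / cos φ along parallels; h·k = 1.
At 59.6°: h = 0.5843, k = 1.711; principal scales a = 1.711, b = 0.5843.
sin(ω/2) = (a − b)/(a + b) = 1.127/2.296 = 0.4909, so ω = 2 arcsin(0.4909) ≈ 58.8°.

58.8°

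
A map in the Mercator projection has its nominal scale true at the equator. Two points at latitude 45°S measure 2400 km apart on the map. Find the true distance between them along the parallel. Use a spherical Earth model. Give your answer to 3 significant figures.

1700 km

For Mercator, h = k = sec φ (a conformal cylindrical projection has a single point scale, 1/cos φ).
Along the parallel at 45°, map distances are exaggerated by k = sec 45° = 1.414.
True distance = 2400 / 1.414 = 2400 × cos 45° ≈ 1700 km.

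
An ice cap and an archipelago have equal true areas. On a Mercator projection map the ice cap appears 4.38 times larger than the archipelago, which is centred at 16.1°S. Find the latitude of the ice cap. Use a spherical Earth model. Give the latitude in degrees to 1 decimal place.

62.7°

For equal true areas on Mercator, apparent areas scale as sec²φ, so the ratio is cos²φ₂ / cos²φ₁.
cos²φ₂ / cos²φ₁ = 4.38  ⇒  cos φ₁ = cos 16.1° / √4.38 = 0.9608/2.093 = 0.4591.
φ₁ = arccos(0.4591) ≈ 62.7°.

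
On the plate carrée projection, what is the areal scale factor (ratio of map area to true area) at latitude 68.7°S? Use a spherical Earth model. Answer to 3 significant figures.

2.75

For the equirectangular projection with φ₀ = 0 (plate carrée), h = 1 along meridians and k = sec φ along parallels.
Areal scale = h·k = 1 × sec φ; at 68.7°, h = 1.000, k = 2.753, so h·k = 2.753.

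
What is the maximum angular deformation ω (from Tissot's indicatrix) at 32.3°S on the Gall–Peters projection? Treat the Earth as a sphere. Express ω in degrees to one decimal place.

20.3°

The Gall–Peters projection is cylindrical equal-area with φ₀ = 45°. Cylindrical equal-area (φ₀ = 45°): h = cos φ / cos 45° along meridians, k = cos 45° / cos φ along parallels; h·k = 1.
At 32.3°: h = 1.195, k = 0.8366; principal scales a = 1.195, b = 0.8366.
sin(ω/2) = (a − b)/(a + b) = 0.3588/2.032 = 0.1766, so ω = 2 arcsin(0.1766) ≈ 20.3°.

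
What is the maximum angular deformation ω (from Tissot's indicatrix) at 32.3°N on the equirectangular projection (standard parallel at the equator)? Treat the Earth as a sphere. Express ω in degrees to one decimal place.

9.6°

For the equirectangular projection with φ₀ = 0 (plate carrée), h = 1 along meridians and k = sec φ along parallels.
At 32.3°: h = 1.000, k = 1.183; principal scales a = 1.183, b = 1.000.
sin(ω/2) = (a − b)/(a + b) = 0.1831/2.183 = 0.08386, so ω = 2 arcsin(0.08386) ≈ 9.6°.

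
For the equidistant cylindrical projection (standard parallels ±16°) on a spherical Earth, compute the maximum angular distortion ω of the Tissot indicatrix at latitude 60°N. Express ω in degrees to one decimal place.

With standard parallel φ₀ = 16°, the equirectangular projection gives x = Rλ cos φ₀, y = Rφ, so h = 1 and k = cos 16° / cos φ.
At 60°: h = 1.000, k = 1.923; principal scales a = 1.923, b = 1.000.
sin(ω/2) = (a − b)/(a + b) = 0.9225/2.923 = 0.3157, so ω = 2 arcsin(0.3157) ≈ 36.8°.

36.8°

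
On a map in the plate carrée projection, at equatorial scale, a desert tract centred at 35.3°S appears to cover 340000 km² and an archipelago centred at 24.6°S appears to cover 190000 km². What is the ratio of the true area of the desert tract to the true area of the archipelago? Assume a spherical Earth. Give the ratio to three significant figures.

On the plate carrée, areal scale = h·k = 1 × sec φ, so true area = apparent × cos φ.
True area of desert tract: 340000 × cos(35.3°) = 340000 × 0.8161 = 277500 km².
True area of archipelago: 190000 × cos(24.6°) = 190000 × 0.9092 = 172800 km².
Ratio = 277500 / 172800 ≈ 1.61.

1.61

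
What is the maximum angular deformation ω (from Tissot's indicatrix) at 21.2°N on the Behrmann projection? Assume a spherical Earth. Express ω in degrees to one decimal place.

8.4°

Behrmann is a cylindrical equal-area projection with standard parallels at ±30°. Cylindrical equal-area (φ₀ = 30°): h = cos φ / cos 30° along meridians, k = cos 30° / cos φ along parallels; h·k = 1.
At 21.2°: h = 1.077, k = 0.9289; principal scales a = 1.077, b = 0.9289.
sin(ω/2) = (a − b)/(a + b) = 0.1477/2.005 = 0.07363, so ω = 2 arcsin(0.07363) ≈ 8.4°.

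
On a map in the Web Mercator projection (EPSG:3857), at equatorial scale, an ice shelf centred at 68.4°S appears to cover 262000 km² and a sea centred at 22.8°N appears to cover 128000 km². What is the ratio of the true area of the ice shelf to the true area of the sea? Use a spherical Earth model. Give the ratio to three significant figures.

0.326

On Mercator the areal scale is sec²φ, so true area = apparent × cos²φ.
True area of ice shelf: 262000 × cos²(68.4°) = 262000 × 0.1355 = 35510 km².
True area of sea: 128000 × cos²(22.8°) = 128000 × 0.8498 = 108800 km².
Ratio = 35510 / 108800 ≈ 0.326.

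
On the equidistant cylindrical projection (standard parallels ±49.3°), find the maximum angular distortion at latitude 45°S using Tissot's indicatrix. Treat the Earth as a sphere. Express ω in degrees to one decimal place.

In the equirectangular projection with standard parallel φ₀ = 49.3° (x = Rλ cos φ₀, y = Rφ), meridians are true-scale (h = 1) and the parallel scale is k = cos φ₀ / cos φ.
At 45°: h = 1.000, k = 0.9222; principal scales a = 1.000, b = 0.9222.
sin(ω/2) = (a − b)/(a + b) = 0.07779/1.922 = 0.04047, so ω = 2 arcsin(0.04047) ≈ 4.6°.

4.6°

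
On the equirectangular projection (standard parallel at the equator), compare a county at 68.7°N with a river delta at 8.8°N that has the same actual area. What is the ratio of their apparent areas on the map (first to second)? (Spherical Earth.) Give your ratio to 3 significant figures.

For the equirectangular projection with φ₀ = 0 (plate carrée), h = 1 along meridians and k = sec φ along parallels.
Areal scale at 68.7°: h·k = 1.000 × 2.753 = 2.753.
Areal scale at 8.8°: h·k = 1.000 × 1.012 = 1.012.
Ratio = 2.753/1.012 ≈ 2.72.

2.72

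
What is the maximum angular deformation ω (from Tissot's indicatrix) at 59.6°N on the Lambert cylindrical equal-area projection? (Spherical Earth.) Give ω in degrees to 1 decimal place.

72.6°

The Lambert cylindrical equal-area projection is the cylindrical equal-area projection with its standard parallel at the equator (φ₀ = 0). A cylindrical equal-area projection with standard parallel φ₀ has meridian scale h = cos φ / cos φ₀ and parallel scale k = cos φ₀ / cos φ (so areas are preserved, h·k = 1).
At 59.6°: h = 0.5060, k = 1.976; principal scales a = 1.976, b = 0.5060.
sin(ω/2) = (a − b)/(a + b) = 1.470/2.482 = 0.5923, so ω = 2 arcsin(0.5923) ≈ 72.6°.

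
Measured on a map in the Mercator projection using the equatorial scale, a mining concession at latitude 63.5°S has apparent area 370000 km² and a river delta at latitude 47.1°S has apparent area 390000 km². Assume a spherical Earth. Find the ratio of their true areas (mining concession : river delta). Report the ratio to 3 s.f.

0.408

Mercator's areal exaggeration is sec²φ; hence true area = (apparent area) · cos²φ.
True area of mining concession: 370000 × cos²(63.5°) = 370000 × 0.1991 = 73660 km².
True area of river delta: 390000 × cos²(47.1°) = 390000 × 0.4634 = 180700 km².
Ratio = 73660 / 180700 ≈ 0.408.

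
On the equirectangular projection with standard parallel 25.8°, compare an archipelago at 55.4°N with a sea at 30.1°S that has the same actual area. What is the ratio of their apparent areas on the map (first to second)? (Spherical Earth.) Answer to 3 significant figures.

1.52

In the equirectangular projection with standard parallel φ₀ = 25.8° (x = Rλ cos φ₀, y = Rφ), meridians are true-scale (h = 1) and the parallel scale is k = cos φ₀ / cos φ.
Areal scale at 55.4°: h·k = 1.000 × 1.586 = 1.586.
Areal scale at 30.1°: h·k = 1.000 × 1.041 = 1.041.
Ratio = 1.586/1.041 ≈ 1.52.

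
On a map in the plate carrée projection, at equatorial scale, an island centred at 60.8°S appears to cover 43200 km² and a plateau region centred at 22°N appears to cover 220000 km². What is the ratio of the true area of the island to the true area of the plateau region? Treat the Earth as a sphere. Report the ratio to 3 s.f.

0.103

Plate carrée has h = 1 and k = sec φ, giving areal scale sec φ; true area = (apparent area) · cos φ.
True area of island: 43200 × cos(60.8°) = 43200 × 0.4879 = 21080 km².
True area of plateau region: 220000 × cos(22°) = 220000 × 0.9272 = 204000 km².
Ratio = 21080 / 204000 ≈ 0.103.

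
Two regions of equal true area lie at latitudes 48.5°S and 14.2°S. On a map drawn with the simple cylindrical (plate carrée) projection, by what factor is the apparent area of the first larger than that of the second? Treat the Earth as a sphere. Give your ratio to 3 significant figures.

1.46

In the plate carrée (x = Rλ, y = Rφ), meridians are true-scale (h = 1) and parallels are stretched by k = sec φ.
Areal scale at 48.5°: h·k = 1.000 × 1.509 = 1.509.
Areal scale at 14.2°: h·k = 1.000 × 1.032 = 1.032.
Ratio = 1.509/1.032 ≈ 1.46.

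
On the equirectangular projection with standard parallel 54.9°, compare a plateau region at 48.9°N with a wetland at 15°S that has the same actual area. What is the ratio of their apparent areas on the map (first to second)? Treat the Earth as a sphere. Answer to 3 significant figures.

1.47

With standard parallel φ₀ = 54.9°, the equirectangular projection gives x = Rλ cos φ₀, y = Rφ, so h = 1 and k = cos 54.9° / cos φ.
Areal scale at 48.9°: h·k = 1.000 × 0.8747 = 0.8747.
Areal scale at 15°: h·k = 1.000 × 0.5953 = 0.5953.
Ratio = 0.8747/0.5953 ≈ 1.47.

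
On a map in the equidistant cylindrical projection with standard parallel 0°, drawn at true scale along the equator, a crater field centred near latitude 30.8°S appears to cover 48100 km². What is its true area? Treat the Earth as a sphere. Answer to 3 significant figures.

In the plate carrée (x = Rλ, y = Rφ), meridians are true-scale (h = 1) and parallels are stretched by k = sec φ.
Areal scale = h·k = 1 × sec φ; at 30.8°, h = 1.000, k = 1.164, so h·k = 1.164.
True area = apparent / (areal scale) = 48100 / 1.164 ≈ 41300 km².

41300 km²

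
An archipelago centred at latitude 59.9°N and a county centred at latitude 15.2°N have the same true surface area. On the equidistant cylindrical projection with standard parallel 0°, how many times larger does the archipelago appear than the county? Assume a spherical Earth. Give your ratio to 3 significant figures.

1.92

Plate carrée maps x = Rλ, y = Rφ. The meridian scale is h = 1 and the parallel scale is k = 1/cos φ = sec φ.
Areal scale at 59.9°: h·k = 1.000 × 1.994 = 1.994.
Areal scale at 15.2°: h·k = 1.000 × 1.036 = 1.036.
Ratio = 1.994/1.036 ≈ 1.92.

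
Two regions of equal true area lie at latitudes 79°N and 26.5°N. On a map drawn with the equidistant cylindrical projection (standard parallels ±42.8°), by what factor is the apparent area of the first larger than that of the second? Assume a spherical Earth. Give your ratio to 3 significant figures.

4.69

With standard parallel φ₀ = 42.8°, the equirectangular projection gives x = Rλ cos φ₀, y = Rφ, so h = 1 and k = cos 42.8° / cos φ.
Areal scale at 79°: h·k = 1.000 × 3.845 = 3.845.
Areal scale at 26.5°: h·k = 1.000 × 0.8199 = 0.8199.
Ratio = 3.845/0.8199 ≈ 4.69.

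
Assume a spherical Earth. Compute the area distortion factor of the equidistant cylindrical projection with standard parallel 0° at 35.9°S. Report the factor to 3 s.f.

Plate carrée maps x = Rλ, y = Rφ. The meridian scale is h = 1 and the parallel scale is k = 1/cos φ = sec φ.
Areal scale = h·k = 1 × sec φ; at 35.9°, h = 1.000, k = 1.235, so h·k = 1.235.

1.23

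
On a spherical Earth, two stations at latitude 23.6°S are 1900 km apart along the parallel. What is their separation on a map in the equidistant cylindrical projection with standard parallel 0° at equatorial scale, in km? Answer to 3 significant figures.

Plate carrée maps x = Rλ, y = Rφ. The meridian scale is h = 1 and the parallel scale is k = 1/cos φ = sec φ.
Along the parallel, k = sec 23.6° = 1/0.9164 = 1.091.
Map distance = 1900 × 1.091 ≈ 2070 km.

2070 km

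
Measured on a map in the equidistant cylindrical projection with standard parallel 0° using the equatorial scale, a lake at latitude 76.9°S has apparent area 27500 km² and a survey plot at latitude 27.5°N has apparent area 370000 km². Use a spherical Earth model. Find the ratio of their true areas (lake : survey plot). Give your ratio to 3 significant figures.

Plate carrée has h = 1 and k = sec φ, giving areal scale sec φ; true area = (apparent area) · cos φ.
True area of lake: 27500 × cos(76.9°) = 27500 × 0.2267 = 6233 km².
True area of survey plot: 370000 × cos(27.5°) = 370000 × 0.8870 = 328200 km².
Ratio = 6233 / 328200 ≈ 0.0190.

0.0190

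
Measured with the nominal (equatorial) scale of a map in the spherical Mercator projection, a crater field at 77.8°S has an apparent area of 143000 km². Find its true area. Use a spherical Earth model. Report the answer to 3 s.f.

The Mercator projection is conformal; its linear scale factor is the same in every direction and equals sec φ = 1/cos φ.
Areal scale = k² = sec²φ = 1/cos²(77.8°) = 1/0.2113² = 22.39.
True area = apparent / (areal scale) = 143000 / 22.39 ≈ 6390 km².

6390 km²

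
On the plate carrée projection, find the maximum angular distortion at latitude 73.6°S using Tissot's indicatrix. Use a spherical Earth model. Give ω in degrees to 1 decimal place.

Plate carrée maps x = Rλ, y = Rφ. The meridian scale is h = 1 and the parallel scale is k = 1/cos φ = sec φ.
At 73.6°: h = 1.000, k = 3.542; principal scales a = 3.542, b = 1.000.
sin(ω/2) = (a − b)/(a + b) = 2.542/4.542 = 0.5596, so ω = 2 arcsin(0.5596) ≈ 68.1°.

68.1°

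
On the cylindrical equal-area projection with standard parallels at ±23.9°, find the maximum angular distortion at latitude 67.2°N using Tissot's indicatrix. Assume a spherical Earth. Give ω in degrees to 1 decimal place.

Cylindrical equal-area (φ₀ = 23.9°): h = cos φ / cos 23.9° along meridians, k = cos 23.9° / cos φ along parallels; h·k = 1.
At 67.2°: h = 0.4239, k = 2.359; principal scales a = 2.359, b = 0.4239.
sin(ω/2) = (a − b)/(a + b) = 1.935/2.783 = 0.6954, so ω = 2 arcsin(0.6954) ≈ 88.1°.

88.1°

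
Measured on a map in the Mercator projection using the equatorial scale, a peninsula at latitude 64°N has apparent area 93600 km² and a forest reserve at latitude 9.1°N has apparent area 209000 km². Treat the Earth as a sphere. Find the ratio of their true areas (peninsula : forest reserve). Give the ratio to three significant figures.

Since Mercator area scale is 1/cos²φ, the true area equals the apparent area multiplied by cos²φ.
True area of peninsula: 93600 × cos²(64°) = 93600 × 0.1922 = 17990 km².
True area of forest reserve: 209000 × cos²(9.1°) = 209000 × 0.9750 = 203800 km².
Ratio = 17990 / 203800 ≈ 0.0883.

0.0883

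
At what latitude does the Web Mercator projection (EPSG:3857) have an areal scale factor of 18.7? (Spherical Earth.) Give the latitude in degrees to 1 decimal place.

76.6°

Mercator areal scale is sec²φ.
sec²φ = 18.7  ⇒  cos²φ = 0.05348  ⇒  cos φ = 0.2312.
φ = arccos(0.2312) ≈ 76.6°.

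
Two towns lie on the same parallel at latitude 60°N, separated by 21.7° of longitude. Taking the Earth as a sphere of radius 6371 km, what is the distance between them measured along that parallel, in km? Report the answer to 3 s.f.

1210 km

Arc length along a parallel = R cos φ · Δλ (with Δλ in radians).
= 6371 × cos 60° × (21.7° × π/180) = 6371 × 0.5000 × 0.3787 ≈ 1210 km.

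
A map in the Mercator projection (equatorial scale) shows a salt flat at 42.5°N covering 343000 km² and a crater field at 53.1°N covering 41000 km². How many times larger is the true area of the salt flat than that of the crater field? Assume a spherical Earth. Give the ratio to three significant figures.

Mercator's areal exaggeration is sec²φ; hence true area = (apparent area) · cos²φ.
True area of salt flat: 343000 × cos²(42.5°) = 343000 × 0.5436 = 186400 km².
True area of crater field: 41000 × cos²(53.1°) = 41000 × 0.3605 = 14780 km².
Ratio = 186400 / 14780 ≈ 12.6.

12.6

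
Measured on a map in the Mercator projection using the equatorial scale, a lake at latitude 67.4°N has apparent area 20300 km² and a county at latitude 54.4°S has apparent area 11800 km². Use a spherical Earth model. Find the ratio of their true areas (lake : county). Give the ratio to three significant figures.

Since Mercator area scale is 1/cos²φ, the true area equals the apparent area multiplied by cos²φ.
True area of lake: 20300 × cos²(67.4°) = 20300 × 0.1477 = 2998 km².
True area of county: 11800 × cos²(54.4°) = 11800 × 0.3389 = 3999 km².
Ratio = 2998 / 3999 ≈ 0.750.

0.750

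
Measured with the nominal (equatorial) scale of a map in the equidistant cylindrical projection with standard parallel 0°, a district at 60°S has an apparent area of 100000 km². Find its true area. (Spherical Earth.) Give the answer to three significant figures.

Plate carrée maps x = Rλ, y = Rφ. The meridian scale is h = 1 and the parallel scale is k = 1/cos φ = sec φ.
Areal scale = h·k = 1 × sec φ; at 60°, h = 1.000, k = 2.000, so h·k = 2.000.
True area = apparent / (areal scale) = 100000 / 2.000 ≈ 50000 km².

50000 km²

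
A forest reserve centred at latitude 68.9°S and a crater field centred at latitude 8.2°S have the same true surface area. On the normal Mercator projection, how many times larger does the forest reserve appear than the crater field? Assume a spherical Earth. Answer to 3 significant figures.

On Mercator, area is exaggerated by sec²φ = 1/cos²φ.
At 68.9°: sec²(68.9°) = 1/0.3600² = 7.716.
At 8.2°: sec²(8.2°) = 1/0.9898² = 1.021.
Ratio = 7.716/1.021 = cos²(8.2°)/cos²(68.9°) ≈ 7.56.

7.56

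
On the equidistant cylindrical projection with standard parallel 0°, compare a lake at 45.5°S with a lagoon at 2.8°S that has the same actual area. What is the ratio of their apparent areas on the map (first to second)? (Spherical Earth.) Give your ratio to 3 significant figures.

1.43

In the plate carrée (x = Rλ, y = Rφ), meridians are true-scale (h = 1) and parallels are stretched by k = sec φ.
Areal scale at 45.5°: h·k = 1.000 × 1.427 = 1.427.
Areal scale at 2.8°: h·k = 1.000 × 1.001 = 1.001.
Ratio = 1.427/1.001 ≈ 1.43.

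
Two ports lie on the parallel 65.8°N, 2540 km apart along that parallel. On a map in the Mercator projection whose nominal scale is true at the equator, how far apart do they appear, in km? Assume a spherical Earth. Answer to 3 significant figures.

For Mercator, h = k = sec φ (a conformal cylindrical projection has a single point scale, 1/cos φ).
Along the parallel, k = sec 65.8° = 1/0.4099 = 2.439.
Map distance = 2540 × 2.439 ≈ 6200 km.

6200 km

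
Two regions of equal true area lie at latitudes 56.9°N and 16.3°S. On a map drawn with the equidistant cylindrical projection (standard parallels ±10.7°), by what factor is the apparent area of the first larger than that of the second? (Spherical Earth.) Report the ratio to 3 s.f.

1.76

In the equirectangular projection with standard parallel φ₀ = 10.7° (x = Rλ cos φ₀, y = Rφ), meridians are true-scale (h = 1) and the parallel scale is k = cos φ₀ / cos φ.
Areal scale at 56.9°: h·k = 1.000 × 1.799 = 1.799.
Areal scale at 16.3°: h·k = 1.000 × 1.024 = 1.024.
Ratio = 1.799/1.024 ≈ 1.76.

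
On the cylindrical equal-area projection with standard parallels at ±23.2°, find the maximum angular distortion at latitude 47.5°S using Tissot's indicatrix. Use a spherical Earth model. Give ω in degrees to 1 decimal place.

A cylindrical equal-area projection with standard parallel φ₀ has meridian scale h = cos φ / cos φ₀ and parallel scale k = cos φ₀ / cos φ (so areas are preserved, h·k = 1).
At 47.5°: h = 0.7350, k = 1.360; principal scales a = 1.360, b = 0.7350.
sin(ω/2) = (a − b)/(a + b) = 0.6255/2.096 = 0.2985, so ω = 2 arcsin(0.2985) ≈ 34.7°.

34.7°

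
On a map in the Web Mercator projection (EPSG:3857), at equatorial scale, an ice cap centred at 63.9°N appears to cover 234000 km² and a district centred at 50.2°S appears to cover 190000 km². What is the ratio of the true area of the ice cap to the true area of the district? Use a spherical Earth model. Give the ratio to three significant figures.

0.582

Mercator's areal exaggeration is sec²φ; hence true area = (apparent area) · cos²φ.
True area of ice cap: 234000 × cos²(63.9°) = 234000 × 0.1935 = 45290 km².
True area of district: 190000 × cos²(50.2°) = 190000 × 0.4097 = 77850 km².
Ratio = 45290 / 77850 ≈ 0.582.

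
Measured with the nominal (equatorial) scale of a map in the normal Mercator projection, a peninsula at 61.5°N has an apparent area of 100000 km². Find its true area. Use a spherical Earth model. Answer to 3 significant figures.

22800 km²

The Mercator projection is conformal; its linear scale factor is the same in every direction and equals sec φ = 1/cos φ.
Areal scale = k² = sec²φ = 1/cos²(61.5°) = 1/0.4772² = 4.392.
True area = apparent / (areal scale) = 100000 / 4.392 ≈ 22800 km².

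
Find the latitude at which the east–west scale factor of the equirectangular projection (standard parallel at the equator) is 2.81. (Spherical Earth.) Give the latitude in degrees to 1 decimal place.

Plate carrée: h = 1, k = sec φ along parallels.
sec φ = 2.81  ⇒  cos φ = 0.3559  ⇒  φ ≈ 69.2°.

69.2°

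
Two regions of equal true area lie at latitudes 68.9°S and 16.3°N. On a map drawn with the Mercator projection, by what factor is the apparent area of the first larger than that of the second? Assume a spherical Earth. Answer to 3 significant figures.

Mercator areal scale is sec²φ.
At 68.9°: sec²(68.9°) = 1/0.3600² = 7.716.
At 16.3°: sec²(16.3°) = 1/0.9598² = 1.086.
Ratio = 7.716/1.086 = cos²(16.3°)/cos²(68.9°) ≈ 7.11.

7.11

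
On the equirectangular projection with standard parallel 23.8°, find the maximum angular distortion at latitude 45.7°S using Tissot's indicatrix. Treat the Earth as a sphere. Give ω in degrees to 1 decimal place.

15.4°

The equidistant cylindrical projection with φ₀ = 23.8° has h = 1 (meridians true) and k = cos φ₀ / cos φ along parallels.
At 45.7°: h = 1.000, k = 1.310; principal scales a = 1.310, b = 1.000.
sin(ω/2) = (a − b)/(a + b) = 0.3101/2.310 = 0.1342, so ω = 2 arcsin(0.1342) ≈ 15.4°.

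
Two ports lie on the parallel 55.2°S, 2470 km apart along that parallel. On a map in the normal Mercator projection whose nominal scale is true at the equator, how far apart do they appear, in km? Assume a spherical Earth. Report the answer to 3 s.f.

For Mercator, h = k = sec φ (a conformal cylindrical projection has a single point scale, 1/cos φ).
Along the parallel, k = sec 55.2° = 1/0.5707 = 1.752.
Map distance = 2470 × 1.752 ≈ 4330 km.

4330 km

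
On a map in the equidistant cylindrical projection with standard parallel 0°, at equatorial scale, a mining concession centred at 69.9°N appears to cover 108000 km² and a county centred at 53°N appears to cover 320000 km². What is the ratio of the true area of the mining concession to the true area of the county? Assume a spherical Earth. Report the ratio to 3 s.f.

0.193

Plate carrée has h = 1 and k = sec φ, giving areal scale sec φ; true area = (apparent area) · cos φ.
True area of mining concession: 108000 × cos(69.9°) = 108000 × 0.3437 = 37120 km².
True area of county: 320000 × cos(53°) = 320000 × 0.6018 = 192600 km².
Ratio = 37120 / 192600 ≈ 0.193.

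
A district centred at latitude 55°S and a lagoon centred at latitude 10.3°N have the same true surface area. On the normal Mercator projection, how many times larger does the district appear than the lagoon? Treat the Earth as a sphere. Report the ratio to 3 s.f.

Mercator areal scale is sec²φ.
At 55°: sec²(55°) = 1/0.5736² = 3.040.
At 10.3°: sec²(10.3°) = 1/0.9839² = 1.033.
Ratio = 3.040/1.033 = cos²(10.3°)/cos²(55°) ≈ 2.94.

2.94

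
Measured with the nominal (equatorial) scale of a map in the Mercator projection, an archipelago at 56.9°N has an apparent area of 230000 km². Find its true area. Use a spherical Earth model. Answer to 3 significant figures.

68600 km²

For Mercator, h = k = sec φ (a conformal cylindrical projection has a single point scale, 1/cos φ).
Areal scale = k² = sec²φ = 1/cos²(56.9°) = 1/0.5461² = 3.353.
True area = apparent / (areal scale) = 230000 / 3.353 ≈ 68600 km².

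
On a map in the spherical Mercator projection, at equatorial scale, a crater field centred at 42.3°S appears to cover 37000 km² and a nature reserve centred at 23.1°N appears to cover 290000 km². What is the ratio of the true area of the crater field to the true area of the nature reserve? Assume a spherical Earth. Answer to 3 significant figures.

On Mercator the areal scale is sec²φ, so true area = apparent × cos²φ.
True area of crater field: 37000 × cos²(42.3°) = 37000 × 0.5471 = 20240 km².
True area of nature reserve: 290000 × cos²(23.1°) = 290000 × 0.8461 = 245400 km².
Ratio = 20240 / 245400 ≈ 0.0825.

0.0825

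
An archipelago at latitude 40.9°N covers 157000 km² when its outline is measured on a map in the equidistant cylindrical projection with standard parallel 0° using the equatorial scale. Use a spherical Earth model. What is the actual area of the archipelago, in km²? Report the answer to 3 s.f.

119000 km²

In the plate carrée (x = Rλ, y = Rφ), meridians are true-scale (h = 1) and parallels are stretched by k = sec φ.
Areal scale = h·k = 1 × sec φ; at 40.9°, h = 1.000, k = 1.323, so h·k = 1.323.
True area = apparent / (areal scale) = 157000 / 1.323 ≈ 119000 km².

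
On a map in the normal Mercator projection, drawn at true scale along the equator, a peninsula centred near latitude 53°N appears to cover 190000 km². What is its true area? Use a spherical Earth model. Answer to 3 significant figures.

For Mercator, h = k = sec φ (a conformal cylindrical projection has a single point scale, 1/cos φ).
Areal scale = k² = sec²φ = 1/cos²(53°) = 1/0.6018² = 2.761.
True area = apparent / (areal scale) = 190000 / 2.761 ≈ 68800 km².

68800 km²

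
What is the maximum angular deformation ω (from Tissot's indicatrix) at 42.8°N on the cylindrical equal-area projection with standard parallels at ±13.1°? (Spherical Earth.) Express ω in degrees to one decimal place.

Cylindrical equal-area (φ₀ = 13.1°): h = cos φ / cos 13.1° along meridians, k = cos 13.1° / cos φ along parallels; h·k = 1.
At 42.8°: h = 0.7533, k = 1.327; principal scales a = 1.327, b = 0.7533.
sin(ω/2) = (a − b)/(a + b) = 0.5741/2.081 = 0.2759, so ω = 2 arcsin(0.2759) ≈ 32.0°.

32.0°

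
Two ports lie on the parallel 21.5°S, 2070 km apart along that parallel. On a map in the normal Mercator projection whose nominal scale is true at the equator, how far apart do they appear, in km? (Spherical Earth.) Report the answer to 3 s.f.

Mercator is conformal, so the point scale is isotropic: h = k = sec φ = 1/cos φ.
Along the parallel, k = sec 21.5° = 1/0.9304 = 1.075.
Map distance = 2070 × 1.075 ≈ 2220 km.

2220 km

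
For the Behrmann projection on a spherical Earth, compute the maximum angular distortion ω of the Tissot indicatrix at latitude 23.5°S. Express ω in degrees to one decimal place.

Behrmann is a cylindrical equal-area projection with standard parallels at ±30°. Cylindrical equal-area (φ₀ = 30°): h = cos φ / cos 30° along meridians, k = cos 30° / cos φ along parallels; h·k = 1.
At 23.5°: h = 1.059, k = 0.9443; principal scales a = 1.059, b = 0.9443.
sin(ω/2) = (a − b)/(a + b) = 0.1146/2.003 = 0.05720, so ω = 2 arcsin(0.05720) ≈ 6.6°.

6.6°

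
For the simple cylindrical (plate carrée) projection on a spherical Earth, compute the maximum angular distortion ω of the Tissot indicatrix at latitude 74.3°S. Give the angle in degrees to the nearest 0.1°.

Plate carrée maps x = Rλ, y = Rφ. The meridian scale is h = 1 and the parallel scale is k = 1/cos φ = sec φ.
At 74.3°: h = 1.000, k = 3.695; principal scales a = 3.695, b = 1.000.
sin(ω/2) = (a − b)/(a + b) = 2.695/4.695 = 0.5741, so ω = 2 arcsin(0.5741) ≈ 70.1°.

70.1°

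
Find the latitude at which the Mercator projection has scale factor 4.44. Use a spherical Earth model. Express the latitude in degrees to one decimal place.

77.0°

Mercator scale is k = sec φ = 1/cos φ.
1/cos φ = 4.44  ⇒  cos φ = 0.2252  ⇒  φ = arccos(0.2252) ≈ 77.0°.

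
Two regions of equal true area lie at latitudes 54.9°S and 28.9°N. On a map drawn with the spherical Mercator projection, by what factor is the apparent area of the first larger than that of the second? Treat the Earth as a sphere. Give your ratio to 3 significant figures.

On Mercator, area is exaggerated by sec²φ = 1/cos²φ.
At 54.9°: sec²(54.9°) = 1/0.5750² = 3.025.
At 28.9°: sec²(28.9°) = 1/0.8755² = 1.305.
Ratio = 3.025/1.305 = cos²(28.9°)/cos²(54.9°) ≈ 2.32.

2.32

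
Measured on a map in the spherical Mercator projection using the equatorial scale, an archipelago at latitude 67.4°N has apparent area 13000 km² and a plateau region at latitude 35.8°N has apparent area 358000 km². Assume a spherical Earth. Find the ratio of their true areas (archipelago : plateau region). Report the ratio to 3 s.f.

On Mercator the areal scale is sec²φ, so true area = apparent × cos²φ.
True area of archipelago: 13000 × cos²(67.4°) = 13000 × 0.1477 = 1920 km².
True area of plateau region: 358000 × cos²(35.8°) = 358000 × 0.6578 = 235500 km².
Ratio = 1920 / 235500 ≈ 0.00815.

0.00815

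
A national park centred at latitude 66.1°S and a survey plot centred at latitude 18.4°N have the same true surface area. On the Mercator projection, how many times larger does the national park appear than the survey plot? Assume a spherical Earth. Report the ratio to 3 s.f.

Mercator areal scale is sec²φ.
At 66.1°: sec²(66.1°) = 1/0.4051² = 6.092.
At 18.4°: sec²(18.4°) = 1/0.9489² = 1.111.
Ratio = 6.092/1.111 = cos²(18.4°)/cos²(66.1°) ≈ 5.49.

5.49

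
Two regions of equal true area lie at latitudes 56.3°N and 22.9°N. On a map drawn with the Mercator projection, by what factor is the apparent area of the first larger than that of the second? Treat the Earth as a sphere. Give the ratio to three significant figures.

Mercator areal scale is sec²φ.
At 56.3°: sec²(56.3°) = 1/0.5548² = 3.248.
At 22.9°: sec²(22.9°) = 1/0.9212² = 1.178.
Ratio = 3.248/1.178 = cos²(22.9°)/cos²(56.3°) ≈ 2.76.

2.76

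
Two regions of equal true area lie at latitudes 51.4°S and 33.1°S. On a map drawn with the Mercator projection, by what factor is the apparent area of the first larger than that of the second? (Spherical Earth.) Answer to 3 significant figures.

1.80

Mercator is conformal with k = sec φ, so areal scale = k² = sec²φ.
At 51.4°: sec²(51.4°) = 1/0.6239² = 2.569.
At 33.1°: sec²(33.1°) = 1/0.8377² = 1.425.
Ratio = 2.569/1.425 = cos²(33.1°)/cos²(51.4°) ≈ 1.80.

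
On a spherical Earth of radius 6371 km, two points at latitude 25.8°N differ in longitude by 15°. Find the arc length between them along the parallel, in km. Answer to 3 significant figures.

1500 km

Arc length along a parallel = R cos φ · Δλ (with Δλ in radians).
= 6371 × cos 25.8° × (15° × π/180) = 6371 × 0.9003 × 0.2618 ≈ 1500 km.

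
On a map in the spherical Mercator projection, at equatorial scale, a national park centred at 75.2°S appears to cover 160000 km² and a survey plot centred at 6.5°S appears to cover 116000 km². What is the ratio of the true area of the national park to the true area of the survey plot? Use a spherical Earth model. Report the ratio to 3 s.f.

0.0912

Since Mercator area scale is 1/cos²φ, the true area equals the apparent area multiplied by cos²φ.
True area of national park: 160000 × cos²(75.2°) = 160000 × 0.06525 = 10440 km².
True area of survey plot: 116000 × cos²(6.5°) = 116000 × 0.9872 = 114500 km².
Ratio = 10440 / 114500 ≈ 0.0912.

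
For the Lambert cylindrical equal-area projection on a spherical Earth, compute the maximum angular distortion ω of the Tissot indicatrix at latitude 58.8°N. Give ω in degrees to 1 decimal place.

The Lambert cylindrical equal-area projection is the cylindrical equal-area projection with its standard parallel at the equator (φ₀ = 0). For cylindrical equal-area with standard parallel φ₀, h = cos φ / cos φ₀ and k = cos φ₀ / cos φ, so h·k = 1.
At 58.8°: h = 0.5180, k = 1.930; principal scales a = 1.930, b = 0.5180.
sin(ω/2) = (a − b)/(a + b) = 1.412/2.448 = 0.5768, so ω = 2 arcsin(0.5768) ≈ 70.5°.

70.5°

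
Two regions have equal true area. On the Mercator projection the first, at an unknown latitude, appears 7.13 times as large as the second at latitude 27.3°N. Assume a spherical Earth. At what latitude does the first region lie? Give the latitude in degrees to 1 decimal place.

70.6°

On Mercator, (apparent₁)/(apparent₂) = sec²φ₁ / sec²φ₂ when true areas are equal.
cos²φ₂ / cos²φ₁ = 7.13  ⇒  cos φ₁ = cos 27.3° / √7.13 = 0.8886/2.670 = 0.3328.
φ₁ = arccos(0.3328) ≈ 70.6°.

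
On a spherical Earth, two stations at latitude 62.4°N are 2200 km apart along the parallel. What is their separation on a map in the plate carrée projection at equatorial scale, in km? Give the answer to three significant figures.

4750 km

For the equirectangular projection with φ₀ = 0 (plate carrée), h = 1 along meridians and k = sec φ along parallels.
Along the parallel, k = sec 62.4° = 1/0.4633 = 2.158.
Map distance = 2200 × 2.158 ≈ 4750 km.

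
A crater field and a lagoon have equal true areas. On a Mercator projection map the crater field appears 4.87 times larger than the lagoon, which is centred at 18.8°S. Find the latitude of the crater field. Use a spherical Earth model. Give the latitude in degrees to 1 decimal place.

Mercator areal scale is sec²φ, so apparent-area ratio = sec²φ₁ / sec²φ₂ = cos²φ₂ / cos²φ₁.
cos²φ₂ / cos²φ₁ = 4.87  ⇒  cos φ₁ = cos 18.8° / √4.87 = 0.9466/2.207 = 0.4290.
φ₁ = arccos(0.4290) ≈ 64.6°.

64.6°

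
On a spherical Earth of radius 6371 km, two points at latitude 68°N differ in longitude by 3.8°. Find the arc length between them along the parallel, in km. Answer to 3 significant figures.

Arc length along a parallel = R cos φ · Δλ (with Δλ in radians).
= 6371 × cos 68° × (3.8° × π/180) = 6371 × 0.3746 × 0.06632 ≈ 158 km.

158 km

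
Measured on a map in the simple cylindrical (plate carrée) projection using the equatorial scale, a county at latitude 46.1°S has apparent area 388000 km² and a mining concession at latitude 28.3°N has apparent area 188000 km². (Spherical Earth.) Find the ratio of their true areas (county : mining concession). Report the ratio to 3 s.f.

1.63

Plate carrée has h = 1 and k = sec φ, giving areal scale sec φ; true area = (apparent area) · cos φ.
True area of county: 388000 × cos(46.1°) = 388000 × 0.6934 = 269000 km².
True area of mining concession: 188000 × cos(28.3°) = 188000 × 0.8805 = 165500 km².
Ratio = 269000 / 165500 ≈ 1.63.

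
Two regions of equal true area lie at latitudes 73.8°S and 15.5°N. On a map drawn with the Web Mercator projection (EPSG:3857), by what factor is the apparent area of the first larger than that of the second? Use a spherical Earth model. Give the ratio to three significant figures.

11.9

On Mercator, area is exaggerated by sec²φ = 1/cos²φ.
At 73.8°: sec²(73.8°) = 1/0.2790² = 12.85.
At 15.5°: sec²(15.5°) = 1/0.9636² = 1.077.
Ratio = 12.85/1.077 = cos²(15.5°)/cos²(73.8°) ≈ 11.9.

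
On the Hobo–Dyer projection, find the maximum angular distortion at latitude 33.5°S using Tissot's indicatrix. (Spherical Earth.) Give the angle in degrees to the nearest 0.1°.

The Hobo–Dyer projection is cylindrical equal-area with φ₀ = 37.5°. Cylindrical equal-area (φ₀ = 37.5°): h = cos φ / cos 37.5° along meridians, k = cos 37.5° / cos φ along parallels; h·k = 1.
At 33.5°: h = 1.051, k = 0.9514; principal scales a = 1.051, b = 0.9514.
sin(ω/2) = (a − b)/(a + b) = 0.09970/2.002 = 0.04979, so ω = 2 arcsin(0.04979) ≈ 5.7°.

5.7°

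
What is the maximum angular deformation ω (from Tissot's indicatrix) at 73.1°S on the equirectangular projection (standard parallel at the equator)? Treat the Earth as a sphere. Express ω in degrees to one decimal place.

For the equirectangular projection with φ₀ = 0 (plate carrée), h = 1 along meridians and k = sec φ along parallels.
At 73.1°: h = 1.000, k = 3.440; principal scales a = 3.440, b = 1.000.
sin(ω/2) = (a − b)/(a + b) = 2.440/4.440 = 0.5495, so ω = 2 arcsin(0.5495) ≈ 66.7°.

66.7°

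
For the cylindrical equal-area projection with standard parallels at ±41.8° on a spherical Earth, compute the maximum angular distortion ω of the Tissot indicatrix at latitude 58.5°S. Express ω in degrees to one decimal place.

39.9°

Cylindrical equal-area (φ₀ = 41.8°): h = cos φ / cos 41.8° along meridians, k = cos 41.8° / cos φ along parallels; h·k = 1.
At 58.5°: h = 0.7009, k = 1.427; principal scales a = 1.427, b = 0.7009.
sin(ω/2) = (a − b)/(a + b) = 0.7259/2.128 = 0.3412, so ω = 2 arcsin(0.3412) ≈ 39.9°.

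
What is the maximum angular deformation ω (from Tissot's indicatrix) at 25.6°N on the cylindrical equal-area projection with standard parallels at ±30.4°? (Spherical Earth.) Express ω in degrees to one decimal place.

A cylindrical equal-area projection with standard parallel φ₀ has meridian scale h = cos φ / cos φ₀ and parallel scale k = cos φ₀ / cos φ (so areas are preserved, h·k = 1).
At 25.6°: h = 1.046, k = 0.9564; principal scales a = 1.046, b = 0.9564.
sin(ω/2) = (a − b)/(a + b) = 0.08919/2.002 = 0.04455, so ω = 2 arcsin(0.04455) ≈ 5.1°.

5.1°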